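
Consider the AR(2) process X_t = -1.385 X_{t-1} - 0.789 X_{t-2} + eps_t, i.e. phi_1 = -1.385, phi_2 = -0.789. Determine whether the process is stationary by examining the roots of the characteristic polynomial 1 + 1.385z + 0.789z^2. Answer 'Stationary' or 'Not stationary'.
\text{Stationary}

The AR(p) characteristic polynomial is P(z) = 1 + 1.385z + 0.789z^2.
Stationarity requires all roots to lie outside the unit circle, i.e. |z| > 1 for every root.
Set 1 + (1.385) z + (0.789) z^2 = 0, i.e. a z^2 + b z + c = 0 with a = 0.789, b = 1.385, c = 1.
Discriminant D = b^2 - 4ac = (1.385)^2 - 4*(0.789)*1 = 1.918225 - (3.156) = -1.237775.
D < 0, so the roots are the complex-conjugate pair z = (-b +/- i sqrt(-D)) / (2a) = -0.8777 +/- 0.705i.
For a conjugate pair |z|^2 = z * conj(z) = (product of roots) = c/a = 1/(0.789) = 1.267427, so |z| = sqrt(1.267427) = 1.1258 for both roots.
Moduli of all roots: 1.1258, 1.1258.
All moduli strictly greater than 1? Yes.
Verdict: Stationary.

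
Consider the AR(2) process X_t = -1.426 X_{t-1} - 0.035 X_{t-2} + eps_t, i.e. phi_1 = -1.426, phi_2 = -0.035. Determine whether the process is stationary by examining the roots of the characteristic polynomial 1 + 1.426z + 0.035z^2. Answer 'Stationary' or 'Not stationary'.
\text{Not stationary}

The AR(p) characteristic polynomial is P(z) = 1 + 1.426z + 0.035z^2.
Stationarity requires all roots to lie outside the unit circle, i.e. |z| > 1 for every root.
Set 1 + (1.426) z + (0.035) z^2 = 0, i.e. a z^2 + b z + c = 0 with a = 0.035, b = 1.426, c = 1.
Discriminant D = b^2 - 4ac = (1.426)^2 - 4*(0.035)*1 = 2.033476 - (0.14) = 1.893476.
D >= 0, so the roots are real: z = (-b +/- sqrt(D)) / (2a) = (-1.426 +/- 1.376036) / (0.07).
  z_1 = (-1.426 + 1.376036) / (0.07) = -0.7138,   |z_1| = 0.7138.
  z_2 = (-1.426 - 1.376036) / (0.07) = -40.0291,   |z_2| = 40.0291.
Moduli of all roots: 0.7138, 40.0291.
All moduli strictly greater than 1? No.
Verdict: Not stationary.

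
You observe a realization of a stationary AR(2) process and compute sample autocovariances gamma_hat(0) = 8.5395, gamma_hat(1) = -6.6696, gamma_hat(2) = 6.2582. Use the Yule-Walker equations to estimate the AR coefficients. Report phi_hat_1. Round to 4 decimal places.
\hat\phi_{1} = -0.5350

The Yule-Walker equations for an AR(p) process read, in matrix form,
  Gamma_p phi = r_p,   with   (Gamma_p)_{ij} = gamma(|i - j|),
                       (r_p)_i = gamma(i),   i,j = 1..p.
Substitute the sample gammas (Toeplitz matrix and right-hand side of size 2):
  Gamma_p = [[8.5395, -6.6696], [-6.6696, 8.5395]]
  r_p     = [-6.6696, 6.2582]
Written out:
  8.5395 phi_1 - 6.6696 phi_2 = -6.6696
  -6.6696 phi_1 + 8.5395 phi_2 = 6.2582
Solve by Cramer's rule:
  det = gamma(0)^2 - gamma(1)^2 = (8.5395)^2 - (-6.6696)^2 = 72.92306025 - 44.48356416 = 28.43949609
  phi_hat_1 = [gamma(1) gamma(0) - gamma(1) gamma(2)] / det = [(-6.6696)(8.5395) - (-6.6696)(6.2582)] / 28.43949609 = -15.21535848 / 28.43949609 = -0.535
  phi_hat_2 = [gamma(0) gamma(2) - gamma(1)^2] / det = [(8.5395)(6.2582) - (-6.6696)^2] / 28.43949609 = 8.95833474 / 28.43949609 = 0.315
So phi_hat = [-0.5350, 0.3150].
Therefore phi_hat_1 = -0.5350.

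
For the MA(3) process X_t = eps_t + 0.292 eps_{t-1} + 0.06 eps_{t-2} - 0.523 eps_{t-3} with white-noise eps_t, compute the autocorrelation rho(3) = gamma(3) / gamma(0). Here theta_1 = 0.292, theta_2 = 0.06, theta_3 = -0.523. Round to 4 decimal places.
\rho(3) = -0.3839

For an MA(q) process with theta_0 = 1, the autocovariance is
  gamma(k) = sigma^2 * sum_{i=0..q-k} theta_i * theta_{i+k},
and rho(k) = gamma(k) / gamma(0). Sigma^2 cancels.
  numerator   = (1)*(-0.523) = -0.523.
  denominator = (1)^2 + (0.292)^2 + (0.06)^2 + (-0.523)^2 = 1.362393.
  rho(3) = -0.523 / 1.362393 = -0.3839.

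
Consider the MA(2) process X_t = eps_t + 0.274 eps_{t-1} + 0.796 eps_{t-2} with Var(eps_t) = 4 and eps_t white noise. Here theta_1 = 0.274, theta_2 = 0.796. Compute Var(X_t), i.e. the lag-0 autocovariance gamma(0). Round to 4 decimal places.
\gamma(0) = 6.8348

For an MA(q) process X_t = eps_t + sum_i theta_i eps_{t-i} with
Var(eps_t) = sigma^2, the variance is
  gamma(0) = sigma^2 * (1 + sum_i theta_i^2).
  sum_i theta_i^2 = (0.274)^2 + (0.796)^2 = 0.075076 + 0.633616 = 0.708692.
  gamma(0) = 4 * (1 + 0.708692) = 4 * 1.708692 = 6.834768, which rounds to 6.8348.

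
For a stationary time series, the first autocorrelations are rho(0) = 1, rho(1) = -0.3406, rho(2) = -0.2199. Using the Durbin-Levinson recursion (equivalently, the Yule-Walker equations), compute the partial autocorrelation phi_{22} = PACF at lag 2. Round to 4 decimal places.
\phi_{22} = -0.3800

The PACF at lag k is phi_{kk}, the last component of the solution
to the Yule-Walker system G_k phi = r_k where
  (G_k)_{ij} = rho(|i - j|), (r_k)_i = rho(i), i,j = 1..k.
Equivalently, Durbin-Levinson gives phi_{kk} iteratively:
  phi_{11} = rho(1)
  phi_{kk} = [rho(k) - sum_{j=1..k-1} phi_{k-1,j} rho(k-j)]
            / [1 - sum_{j=1..k-1} phi_{k-1,j} rho(j)],
  phi_{k,j} = phi_{k-1,j} - phi_{kk} phi_{k-1,k-j},  j = 1..k-1.
Step k = 1:
  phi_11 = rho(1) = -0.3406.
Step k = 2:
  phi_22 = [rho(2) - phi_11 rho(1)] / [1 - phi_11 rho(1)] = [-0.2199 - (-0.3406)(-0.3406)] / [1 - (-0.3406)(-0.3406)]
         = -0.33590836 / 0.88399164 = -0.38.
Therefore phi_{22} = -0.3800.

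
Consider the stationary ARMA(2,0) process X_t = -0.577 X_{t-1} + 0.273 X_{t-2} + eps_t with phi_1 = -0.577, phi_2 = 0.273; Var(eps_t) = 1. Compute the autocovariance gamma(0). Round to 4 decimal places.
\gamma(0) = 2.9197

Multiply the model equation by X_{t-k} and take expectations. With theta_0 = psi_0 = 1 and psi_j the MA(infinity) weights, this gives
  gamma(k) - sum_i phi_i gamma(k-i) = c_k,
  c_k = sigma^2 * sum_{j=k..q} theta_j psi_{j-k}   (c_k = 0 for k > q),
using gamma(-m) = gamma(m).
Pure AR (q = 0): c_0 = sigma^2 = 1, c_k = 0 for k >= 1.
Equations for k = 0, 1, 2 (AR order 2, c_2 = 0):
  (E0) gamma(0) = phi_1 gamma(1) + phi_2 gamma(2) + c_0
  (E1) gamma(1) = phi_1 gamma(0) + phi_2 gamma(1) + c_1
  (E2) gamma(2) = phi_1 gamma(1) + phi_2 gamma(0)
From (E1): gamma(1) = A gamma(0) + B with
  A = phi_1 / (1 - phi_2) = -0.577 / 0.727 = -0.793673,   B = c_1 / (1 - phi_2) = 0 / 0.727 = 0.
Insert (E2) into (E0): gamma(0) (1 - phi_2^2) = phi_1 (1 + phi_2) gamma(1) + c_0.
  phi_1 (1 + phi_2) = (-0.577)(1.273) = -0.734521,   1 - phi_2^2 = 0.925471.
Replace gamma(1) by A gamma(0) + B and collect gamma(0):
  gamma(0) [0.925471 - (-0.734521)(-0.793673)] = c_0 = 1
  gamma(0) * 0.342502 = 1
  gamma(0) = 1 / 0.342502 = 2.919693.
Therefore gamma(0) = 2.9197 (to 4 decimal places).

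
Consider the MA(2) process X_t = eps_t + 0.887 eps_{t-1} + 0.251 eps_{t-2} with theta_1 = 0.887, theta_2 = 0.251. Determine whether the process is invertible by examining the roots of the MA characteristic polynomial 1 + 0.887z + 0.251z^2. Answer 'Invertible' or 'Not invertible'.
\text{Invertible}

The MA(q) characteristic polynomial is P(z) = 1 + 0.887z + 0.251z^2.
Invertibility requires all roots to lie outside the unit circle, i.e. |z| > 1 for every root.
Set 1 + (0.887) z + (0.251) z^2 = 0, i.e. a z^2 + b z + c = 0 with a = 0.251, b = 0.887, c = 1.
Discriminant D = b^2 - 4ac = (0.887)^2 - 4*(0.251)*1 = 0.786769 - (1.004) = -0.217231.
D < 0, so the roots are the complex-conjugate pair z = (-b +/- i sqrt(-D)) / (2a) = -1.7669 +/- 0.9284i.
For a conjugate pair |z|^2 = z * conj(z) = (product of roots) = c/a = 1/(0.251) = 3.984064, so |z| = sqrt(3.984064) = 1.996 for both roots.
Moduli of all roots: 1.9960, 1.9960.
All moduli strictly greater than 1? Yes.
Verdict: Invertible.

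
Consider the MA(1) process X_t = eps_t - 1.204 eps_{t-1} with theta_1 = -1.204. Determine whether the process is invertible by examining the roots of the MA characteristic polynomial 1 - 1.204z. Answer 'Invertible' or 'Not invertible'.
\text{Not invertible}

The MA(q) characteristic polynomial is P(z) = 1 - 1.204z.
Invertibility requires all roots to lie outside the unit circle, i.e. |z| > 1 for every root.
This is linear in z: 1 + (-1.204) z = 0  =>  z = -1/(-1.204) = 0.830565,  |z| = 0.830565.
Moduli of all roots: 0.8306.
All moduli strictly greater than 1? No.
Verdict: Not invertible.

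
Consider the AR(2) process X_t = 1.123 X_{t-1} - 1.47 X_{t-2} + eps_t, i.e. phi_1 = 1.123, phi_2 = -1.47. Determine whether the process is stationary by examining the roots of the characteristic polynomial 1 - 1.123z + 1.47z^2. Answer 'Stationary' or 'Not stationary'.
\text{Not stationary}

The AR(p) characteristic polynomial is P(z) = 1 - 1.123z + 1.47z^2.
Stationarity requires all roots to lie outside the unit circle, i.e. |z| > 1 for every root.
Set 1 + (-1.123) z + (1.47) z^2 = 0, i.e. a z^2 + b z + c = 0 with a = 1.47, b = -1.123, c = 1.
Discriminant D = b^2 - 4ac = (-1.123)^2 - 4*(1.47)*1 = 1.261129 - (5.88) = -4.618871.
D < 0, so the roots are the complex-conjugate pair z = (-b +/- i sqrt(-D)) / (2a) = 0.382 +/- 0.731i.
For a conjugate pair |z|^2 = z * conj(z) = (product of roots) = c/a = 1/(1.47) = 0.680272, so |z| = sqrt(0.680272) = 0.8248 for both roots.
Moduli of all roots: 0.8248, 0.8248.
All moduli strictly greater than 1? No.
Verdict: Not stationary.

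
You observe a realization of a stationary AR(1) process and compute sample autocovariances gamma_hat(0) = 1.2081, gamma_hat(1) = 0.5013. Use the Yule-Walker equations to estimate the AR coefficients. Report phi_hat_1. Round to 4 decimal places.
\hat\phi_{1} = 0.4149

The Yule-Walker equations for an AR(p) process read, in matrix form,
  Gamma_p phi = r_p,   with   (Gamma_p)_{ij} = gamma(|i - j|),
                       (r_p)_i = gamma(i),   i,j = 1..p.
Substitute the sample gammas (Toeplitz matrix and right-hand side of size 1):
  Gamma_p = [[1.2081]]
  r_p     = [0.5013]
With p = 1 this is the single equation gamma(0) phi_1 = gamma(1):
  phi_hat_1 = gamma(1) / gamma(0) = 0.5013 / 1.2081 = 0.4149.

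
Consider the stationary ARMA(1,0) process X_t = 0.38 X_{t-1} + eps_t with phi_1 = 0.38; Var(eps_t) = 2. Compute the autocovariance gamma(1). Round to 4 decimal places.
\gamma(1) = 0.8883

Multiply the model equation by X_{t-k} and take expectations. With theta_0 = psi_0 = 1 and psi_j the MA(infinity) weights, this gives
  gamma(k) - sum_i phi_i gamma(k-i) = c_k,
  c_k = sigma^2 * sum_{j=k..q} theta_j psi_{j-k}   (c_k = 0 for k > q),
using gamma(-m) = gamma(m).
Pure AR (q = 0): c_0 = sigma^2 = 2, c_k = 0 for k >= 1.
Equations for k = 0 and k = 1 (AR order 1):
  gamma(0) = phi_1 gamma(1) + c_0
  gamma(1) = phi_1 gamma(0) + c_1
Substituting the second into the first: gamma(0) (1 - phi_1^2) = c_0 + phi_1 c_1, so
  gamma(0) = c_0 / (1 - phi_1^2) = 2 / (1 - (0.38)^2) = 2 / 0.8556 = 2.337541.
  gamma(1) = phi_1 gamma(0) = (0.38)(2.337541) = 0.888266.
Therefore gamma(1) = 0.8883 (to 4 decimal places).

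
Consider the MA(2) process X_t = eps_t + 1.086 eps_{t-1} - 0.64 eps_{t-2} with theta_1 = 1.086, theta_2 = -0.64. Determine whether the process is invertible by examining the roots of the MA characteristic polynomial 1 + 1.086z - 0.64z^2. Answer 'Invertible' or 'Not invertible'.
\text{Not invertible}

The MA(q) characteristic polynomial is P(z) = 1 + 1.086z - 0.64z^2.
Invertibility requires all roots to lie outside the unit circle, i.e. |z| > 1 for every root.
Set 1 + (1.086) z + (-0.64) z^2 = 0, i.e. a z^2 + b z + c = 0 with a = -0.64, b = 1.086, c = 1.
Discriminant D = b^2 - 4ac = (1.086)^2 - 4*(-0.64)*1 = 1.179396 - (-2.56) = 3.739396.
D >= 0, so the roots are real: z = (-b +/- sqrt(D)) / (2a) = (-1.086 +/- 1.933752) / (-1.28).
  z_1 = (-1.086 + 1.933752) / (-1.28) = -0.6623,   |z_1| = 0.6623.
  z_2 = (-1.086 - 1.933752) / (-1.28) = 2.3592,   |z_2| = 2.3592.
Moduli of all roots: 0.6623, 2.3592.
All moduli strictly greater than 1? No.
Verdict: Not invertible.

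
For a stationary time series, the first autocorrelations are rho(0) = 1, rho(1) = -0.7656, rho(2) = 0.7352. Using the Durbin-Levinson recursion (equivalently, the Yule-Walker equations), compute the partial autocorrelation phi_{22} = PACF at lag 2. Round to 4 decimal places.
\phi_{22} = 0.3602

The PACF at lag k is phi_{kk}, the last component of the solution
to the Yule-Walker system G_k phi = r_k where
  (G_k)_{ij} = rho(|i - j|), (r_k)_i = rho(i), i,j = 1..k.
Equivalently, Durbin-Levinson gives phi_{kk} iteratively:
  phi_{11} = rho(1)
  phi_{kk} = [rho(k) - sum_{j=1..k-1} phi_{k-1,j} rho(k-j)]
            / [1 - sum_{j=1..k-1} phi_{k-1,j} rho(j)],
  phi_{k,j} = phi_{k-1,j} - phi_{kk} phi_{k-1,k-j},  j = 1..k-1.
Step k = 1:
  phi_11 = rho(1) = -0.7656.
Step k = 2:
  phi_22 = [rho(2) - phi_11 rho(1)] / [1 - phi_11 rho(1)] = [0.7352 - (-0.7656)(-0.7656)] / [1 - (-0.7656)(-0.7656)]
         = 0.14905664 / 0.41385664 = 0.3602.
Therefore phi_{22} = 0.3602.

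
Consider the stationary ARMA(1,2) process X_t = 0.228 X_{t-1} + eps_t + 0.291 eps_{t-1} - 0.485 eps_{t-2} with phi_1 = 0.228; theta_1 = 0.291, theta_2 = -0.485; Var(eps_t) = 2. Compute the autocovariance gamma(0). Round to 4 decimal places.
\gamma(0) = 2.8224

Multiply the model equation by X_{t-k} and take expectations. With theta_0 = psi_0 = 1 and psi_j the MA(infinity) weights, this gives
  gamma(k) - sum_i phi_i gamma(k-i) = c_k,
  c_k = sigma^2 * sum_{j=k..q} theta_j psi_{j-k}   (c_k = 0 for k > q),
using gamma(-m) = gamma(m).
psi-weights needed (psi_j = theta_j + sum_i phi_i psi_{j-i}):
  psi_1 = theta_1 + phi_1 = 0.291 + (0.228) = 0.519
  psi_2 = theta_2 + phi_1 psi_1 = -0.485 + (0.228)(0.519) = -0.366668
Right-hand sides:
  c_0 = sigma^2 (1 + theta_1 psi_1 + theta_2 psi_2) = 2 * (1 + (0.291)(0.519) + (-0.485)(-0.366668)) = 2 * 1.328863 = 2.657726
  c_1 = sigma^2 (theta_1 + theta_2 psi_1) = 2 * (0.291 + (-0.485)(0.519)) = 0.07857
  c_2 = sigma^2 theta_2 = 2 * (-0.485) = -0.97
Equations for k = 0 and k = 1 (AR order 1):
  gamma(0) = phi_1 gamma(1) + c_0
  gamma(1) = phi_1 gamma(0) + c_1
Substituting the second into the first: gamma(0) (1 - phi_1^2) = c_0 + phi_1 c_1, so
  gamma(0) = (c_0 + phi_1 c_1) / (1 - phi_1^2) = (2.657726 + (0.228)(0.07857)) / (1 - (0.228)^2) = 2.67564 / 0.948016 = 2.822357.
Therefore gamma(0) = 2.8224 (to 4 decimal places).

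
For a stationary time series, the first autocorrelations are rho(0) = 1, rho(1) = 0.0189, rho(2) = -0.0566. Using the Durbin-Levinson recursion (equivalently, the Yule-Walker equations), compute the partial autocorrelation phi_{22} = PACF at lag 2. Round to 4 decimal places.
\phi_{22} = -0.0570

The PACF at lag k is phi_{kk}, the last component of the solution
to the Yule-Walker system G_k phi = r_k where
  (G_k)_{ij} = rho(|i - j|), (r_k)_i = rho(i), i,j = 1..k.
Equivalently, Durbin-Levinson gives phi_{kk} iteratively:
  phi_{11} = rho(1)
  phi_{kk} = [rho(k) - sum_{j=1..k-1} phi_{k-1,j} rho(k-j)]
            / [1 - sum_{j=1..k-1} phi_{k-1,j} rho(j)],
  phi_{k,j} = phi_{k-1,j} - phi_{kk} phi_{k-1,k-j},  j = 1..k-1.
Step k = 1:
  phi_11 = rho(1) = 0.0189.
Step k = 2:
  phi_22 = [rho(2) - phi_11 rho(1)] / [1 - phi_11 rho(1)] = [-0.0566 - (0.0189)(0.0189)] / [1 - (0.0189)(0.0189)]
         = -0.05695721 / 0.99964279 = -0.057.
Therefore phi_{22} = -0.0570.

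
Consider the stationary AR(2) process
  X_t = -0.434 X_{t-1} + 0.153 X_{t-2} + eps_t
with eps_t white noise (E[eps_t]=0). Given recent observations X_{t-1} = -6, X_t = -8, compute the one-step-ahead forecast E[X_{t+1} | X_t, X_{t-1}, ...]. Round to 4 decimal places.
E[X_{t+1} \mid \mathcal F_t] = 2.5540

For an AR(p) model X_t = c + sum_i phi_i X_{t-i} + eps_t, the
one-step-ahead conditional mean is
  E[X_{t+1} | X_t, ...] = c + sum_i phi_i X_{t+1-i}.
Substitute known values:
  E[X_{t+1} | ...] = (-0.434) * (-8) + (0.153) * (-6)
                   = 2.5540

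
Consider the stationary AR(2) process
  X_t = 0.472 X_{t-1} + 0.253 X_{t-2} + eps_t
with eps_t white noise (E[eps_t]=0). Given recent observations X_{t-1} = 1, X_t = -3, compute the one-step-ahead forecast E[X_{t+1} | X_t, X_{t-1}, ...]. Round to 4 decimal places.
E[X_{t+1} \mid \mathcal F_t] = -1.1630

For an AR(p) model X_t = c + sum_i phi_i X_{t-i} + eps_t, the
one-step-ahead conditional mean is
  E[X_{t+1} | X_t, ...] = c + sum_i phi_i X_{t+1-i}.
Substitute known values:
  E[X_{t+1} | ...] = (0.472) * (-3) + (0.253) * (1)
                   = -1.1630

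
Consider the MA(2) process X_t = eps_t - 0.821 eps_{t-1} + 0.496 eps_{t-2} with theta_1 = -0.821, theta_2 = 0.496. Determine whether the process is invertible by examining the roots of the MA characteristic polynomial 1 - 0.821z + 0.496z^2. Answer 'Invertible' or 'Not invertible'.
\text{Invertible}

The MA(q) characteristic polynomial is P(z) = 1 - 0.821z + 0.496z^2.
Invertibility requires all roots to lie outside the unit circle, i.e. |z| > 1 for every root.
Set 1 + (-0.821) z + (0.496) z^2 = 0, i.e. a z^2 + b z + c = 0 with a = 0.496, b = -0.821, c = 1.
Discriminant D = b^2 - 4ac = (-0.821)^2 - 4*(0.496)*1 = 0.674041 - (1.984) = -1.309959.
D < 0, so the roots are the complex-conjugate pair z = (-b +/- i sqrt(-D)) / (2a) = 0.8276 +/- 1.1538i.
For a conjugate pair |z|^2 = z * conj(z) = (product of roots) = c/a = 1/(0.496) = 2.016129, so |z| = sqrt(2.016129) = 1.4199 for both roots.
Moduli of all roots: 1.4199, 1.4199.
All moduli strictly greater than 1? Yes.
Verdict: Invertible.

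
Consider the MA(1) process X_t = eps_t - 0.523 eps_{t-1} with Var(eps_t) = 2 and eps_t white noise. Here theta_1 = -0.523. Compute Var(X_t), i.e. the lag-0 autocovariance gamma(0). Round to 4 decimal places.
\gamma(0) = 2.5471

For an MA(q) process X_t = eps_t + sum_i theta_i eps_{t-i} with
Var(eps_t) = sigma^2, the variance is
  gamma(0) = sigma^2 * (1 + sum_i theta_i^2).
  sum_i theta_i^2 = (-0.523)^2 = 0.273529.
  gamma(0) = 2 * (1 + 0.273529) = 2 * 1.273529 = 2.547058, which rounds to 2.5471.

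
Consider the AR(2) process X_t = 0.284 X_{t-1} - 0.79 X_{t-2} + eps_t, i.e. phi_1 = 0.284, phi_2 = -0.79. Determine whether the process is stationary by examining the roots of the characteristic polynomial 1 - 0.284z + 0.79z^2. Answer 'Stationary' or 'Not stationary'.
\text{Stationary}

The AR(p) characteristic polynomial is P(z) = 1 - 0.284z + 0.79z^2.
Stationarity requires all roots to lie outside the unit circle, i.e. |z| > 1 for every root.
Set 1 + (-0.284) z + (0.79) z^2 = 0, i.e. a z^2 + b z + c = 0 with a = 0.79, b = -0.284, c = 1.
Discriminant D = b^2 - 4ac = (-0.284)^2 - 4*(0.79)*1 = 0.080656 - (3.16) = -3.079344.
D < 0, so the roots are the complex-conjugate pair z = (-b +/- i sqrt(-D)) / (2a) = 0.1797 +/- 1.1106i.
For a conjugate pair |z|^2 = z * conj(z) = (product of roots) = c/a = 1/(0.79) = 1.265823, so |z| = sqrt(1.265823) = 1.1251 for both roots.
Moduli of all roots: 1.1251, 1.1251.
All moduli strictly greater than 1? Yes.
Verdict: Stationary.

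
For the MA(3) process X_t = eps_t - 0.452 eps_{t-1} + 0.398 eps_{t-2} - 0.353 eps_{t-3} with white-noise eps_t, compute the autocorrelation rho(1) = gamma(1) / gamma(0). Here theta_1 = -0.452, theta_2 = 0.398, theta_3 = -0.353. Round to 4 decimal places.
\rho(1) = -0.5193

For an MA(q) process with theta_0 = 1, the autocovariance is
  gamma(k) = sigma^2 * sum_{i=0..q-k} theta_i * theta_{i+k},
and rho(k) = gamma(k) / gamma(0). Sigma^2 cancels.
  numerator   = (1)*(-0.452) + (-0.452)*(0.398) + (0.398)*(-0.353) = -0.77239.
  denominator = (1)^2 + (-0.452)^2 + (0.398)^2 + (-0.353)^2 = 1.487317.
  rho(1) = -0.77239 / 1.487317 = -0.5193.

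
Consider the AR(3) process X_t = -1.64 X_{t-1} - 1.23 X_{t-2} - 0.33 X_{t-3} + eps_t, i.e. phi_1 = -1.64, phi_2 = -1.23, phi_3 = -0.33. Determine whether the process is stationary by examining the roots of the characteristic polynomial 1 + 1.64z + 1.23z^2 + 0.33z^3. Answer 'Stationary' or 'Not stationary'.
\text{Stationary}

The AR(p) characteristic polynomial is P(z) = 1 + 1.64z + 1.23z^2 + 0.33z^3.
Stationarity requires all roots to lie outside the unit circle, i.e. |z| > 1 for every root.
Degree 3: look for a simple real root z0 first, then factor out (1 - z/z0) and solve the remaining quadratic.
Testing z0 = -2: P(-2) = 1 + (1.64)(-2) + (1.23)(-2)^2 + (0.33)(-2)^3
  = 1 + (-3.28) + (4.92) + (-2.64) = 0.  So z_0 = -2 is a root, |z_0| = 2.
Divide out the factor (1 + 0.5 z) = (1 - z/z0) (since 1/z0 = -0.5):
  P(z) = (1 + 0.5 z)(1 + (1.14) z + (0.66) z^2)
  [check: z-coef 1.14 - (-0.5) = 1.64; z^2-coef 0.66 - (-0.5)(1.14) = 1.23; z^3-coef -(-0.5)(0.66) = 0.33.]
Remaining roots from the quadratic factor 1 + (1.14) z + (0.66) z^2:
  Set 1 + (1.14) z + (0.66) z^2 = 0, i.e. a z^2 + b z + c = 0 with a = 0.66, b = 1.14, c = 1.
  Discriminant D = b^2 - 4ac = (1.14)^2 - 4*(0.66)*1 = 1.2996 - (2.64) = -1.3404.
  D < 0, so the roots are the complex-conjugate pair z = (-b +/- i sqrt(-D)) / (2a) = -0.8636 +/- 0.8771i.
  For a conjugate pair |z|^2 = z * conj(z) = (product of roots) = c/a = 1/(0.66) = 1.515152, so |z| = sqrt(1.515152) = 1.2309 for both roots.
Moduli of all roots: 2.0000, 1.2309, 1.2309.
All moduli strictly greater than 1? Yes.
Verdict: Stationary.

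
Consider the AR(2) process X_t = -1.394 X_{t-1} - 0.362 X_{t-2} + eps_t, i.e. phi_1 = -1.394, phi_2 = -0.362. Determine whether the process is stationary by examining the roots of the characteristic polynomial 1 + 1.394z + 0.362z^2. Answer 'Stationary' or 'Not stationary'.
\text{Not stationary}

The AR(p) characteristic polynomial is P(z) = 1 + 1.394z + 0.362z^2.
Stationarity requires all roots to lie outside the unit circle, i.e. |z| > 1 for every root.
Set 1 + (1.394) z + (0.362) z^2 = 0, i.e. a z^2 + b z + c = 0 with a = 0.362, b = 1.394, c = 1.
Discriminant D = b^2 - 4ac = (1.394)^2 - 4*(0.362)*1 = 1.943236 - (1.448) = 0.495236.
D >= 0, so the roots are real: z = (-b +/- sqrt(D)) / (2a) = (-1.394 +/- 0.70373) / (0.724).
  z_1 = (-1.394 + 0.70373) / (0.724) = -0.9534,   |z_1| = 0.9534.
  z_2 = (-1.394 - 0.70373) / (0.724) = -2.8974,   |z_2| = 2.8974.
Moduli of all roots: 0.9534, 2.8974.
All moduli strictly greater than 1? No.
Verdict: Not stationary.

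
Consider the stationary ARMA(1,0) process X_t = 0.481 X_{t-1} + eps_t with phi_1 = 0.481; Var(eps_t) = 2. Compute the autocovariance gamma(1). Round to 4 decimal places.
\gamma(1) = 1.2516

Multiply the model equation by X_{t-k} and take expectations. With theta_0 = psi_0 = 1 and psi_j the MA(infinity) weights, this gives
  gamma(k) - sum_i phi_i gamma(k-i) = c_k,
  c_k = sigma^2 * sum_{j=k..q} theta_j psi_{j-k}   (c_k = 0 for k > q),
using gamma(-m) = gamma(m).
Pure AR (q = 0): c_0 = sigma^2 = 2, c_k = 0 for k >= 1.
Equations for k = 0 and k = 1 (AR order 1):
  gamma(0) = phi_1 gamma(1) + c_0
  gamma(1) = phi_1 gamma(0) + c_1
Substituting the second into the first: gamma(0) (1 - phi_1^2) = c_0 + phi_1 c_1, so
  gamma(0) = c_0 / (1 - phi_1^2) = 2 / (1 - (0.481)^2) = 2 / 0.768639 = 2.602002.
  gamma(1) = phi_1 gamma(0) = (0.481)(2.602002) = 1.251563.
Therefore gamma(1) = 1.2516 (to 4 decimal places).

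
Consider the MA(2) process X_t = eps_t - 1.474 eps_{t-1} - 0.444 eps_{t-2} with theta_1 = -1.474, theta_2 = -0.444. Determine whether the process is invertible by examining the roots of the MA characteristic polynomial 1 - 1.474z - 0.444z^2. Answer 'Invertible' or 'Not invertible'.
\text{Not invertible}

The MA(q) characteristic polynomial is P(z) = 1 - 1.474z - 0.444z^2.
Invertibility requires all roots to lie outside the unit circle, i.e. |z| > 1 for every root.
Set 1 + (-1.474) z + (-0.444) z^2 = 0, i.e. a z^2 + b z + c = 0 with a = -0.444, b = -1.474, c = 1.
Discriminant D = b^2 - 4ac = (-1.474)^2 - 4*(-0.444)*1 = 2.172676 - (-1.776) = 3.948676.
D >= 0, so the roots are real: z = (-b +/- sqrt(D)) / (2a) = (1.474 +/- 1.987128) / (-0.888).
  z_1 = (1.474 + 1.987128) / (-0.888) = -3.8977,   |z_1| = 3.8977.
  z_2 = (1.474 - 1.987128) / (-0.888) = 0.5778,   |z_2| = 0.5778.
Moduli of all roots: 3.8977, 0.5778.
All moduli strictly greater than 1? No.
Verdict: Not invertible.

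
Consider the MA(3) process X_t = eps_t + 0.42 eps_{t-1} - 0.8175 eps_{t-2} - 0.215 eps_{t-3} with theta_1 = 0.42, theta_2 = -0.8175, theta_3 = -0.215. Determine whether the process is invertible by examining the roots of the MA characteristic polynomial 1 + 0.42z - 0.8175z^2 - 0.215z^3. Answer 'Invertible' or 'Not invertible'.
\text{Not invertible}

The MA(q) characteristic polynomial is P(z) = 1 + 0.42z - 0.8175z^2 - 0.215z^3.
Invertibility requires all roots to lie outside the unit circle, i.e. |z| > 1 for every root.
Degree 3: look for a simple real root z0 first, then factor out (1 - z/z0) and solve the remaining quadratic.
Testing z0 = -4: P(-4) = 1 + (0.42)(-4) + (-0.8175)(-4)^2 + (-0.215)(-4)^3
  = 1 + (-1.68) + (-13.08) + (13.76) = 0.  So z_0 = -4 is a root, |z_0| = 4.
Divide out the factor (1 + 0.25 z) = (1 - z/z0) (since 1/z0 = -0.25):
  P(z) = (1 + 0.25 z)(1 + (0.17) z + (-0.86) z^2)
  [check: z-coef 0.17 - (-0.25) = 0.42; z^2-coef -0.86 - (-0.25)(0.17) = -0.8175; z^3-coef -(-0.25)(-0.86) = -0.215.]
Remaining roots from the quadratic factor 1 + (0.17) z + (-0.86) z^2:
  Set 1 + (0.17) z + (-0.86) z^2 = 0, i.e. a z^2 + b z + c = 0 with a = -0.86, b = 0.17, c = 1.
  Discriminant D = b^2 - 4ac = (0.17)^2 - 4*(-0.86)*1 = 0.0289 - (-3.44) = 3.4689.
  D >= 0, so the roots are real: z = (-b +/- sqrt(D)) / (2a) = (-0.17 +/- 1.862498) / (-1.72).
    z_1 = (-0.17 + 1.862498) / (-1.72) = -0.984,   |z_1| = 0.984.
    z_2 = (-0.17 - 1.862498) / (-1.72) = 1.1817,   |z_2| = 1.1817.
Moduli of all roots: 4.0000, 0.9840, 1.1817.
All moduli strictly greater than 1? No.
Verdict: Not invertible.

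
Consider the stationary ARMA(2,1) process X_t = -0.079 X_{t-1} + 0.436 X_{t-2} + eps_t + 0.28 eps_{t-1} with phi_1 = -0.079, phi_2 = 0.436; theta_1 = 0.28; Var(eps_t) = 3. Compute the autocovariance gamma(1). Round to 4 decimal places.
\gamma(1) = 0.9602

Multiply the model equation by X_{t-k} and take expectations. With theta_0 = psi_0 = 1 and psi_j the MA(infinity) weights, this gives
  gamma(k) - sum_i phi_i gamma(k-i) = c_k,
  c_k = sigma^2 * sum_{j=k..q} theta_j psi_{j-k}   (c_k = 0 for k > q),
using gamma(-m) = gamma(m).
psi-weights needed (psi_j = theta_j + sum_i phi_i psi_{j-i}):
  psi_1 = theta_1 + phi_1 = 0.28 + (-0.079) = 0.201
Right-hand sides:
  c_0 = sigma^2 (1 + theta_1 psi_1) = 3 * (1 + (0.28)(0.201)) = 3 * 1.05628 = 3.16884
  c_1 = sigma^2 theta_1 = 3 * (0.28) = 0.84
  c_2 = 0
Equations for k = 0, 1, 2 (AR order 2, c_2 = 0):
  (E0) gamma(0) = phi_1 gamma(1) + phi_2 gamma(2) + c_0
  (E1) gamma(1) = phi_1 gamma(0) + phi_2 gamma(1) + c_1
  (E2) gamma(2) = phi_1 gamma(1) + phi_2 gamma(0)
From (E1): gamma(1) = A gamma(0) + B with
  A = phi_1 / (1 - phi_2) = -0.079 / 0.564 = -0.140071,   B = c_1 / (1 - phi_2) = 0.84 / 0.564 = 1.489362.
Insert (E2) into (E0): gamma(0) (1 - phi_2^2) = phi_1 (1 + phi_2) gamma(1) + c_0.
  phi_1 (1 + phi_2) = (-0.079)(1.436) = -0.113444,   1 - phi_2^2 = 0.809904.
Replace gamma(1) by A gamma(0) + B and collect gamma(0):
  gamma(0) [0.809904 - (-0.113444)(-0.140071)] = (-0.113444)(1.489362) + 3.16884
  gamma(0) * 0.794014 = 2.999881
  gamma(0) = 2.999881 / 0.794014 = 3.778122.
  gamma(1) = A gamma(0) + B = (-0.140071)(3.778122) + (1.489362) = 0.960157.
Therefore gamma(1) = 0.9602 (to 4 decimal places).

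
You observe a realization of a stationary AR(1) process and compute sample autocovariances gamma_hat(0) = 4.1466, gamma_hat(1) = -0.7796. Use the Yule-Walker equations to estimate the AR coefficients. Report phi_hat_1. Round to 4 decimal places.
\hat\phi_{1} = -0.1880

The Yule-Walker equations for an AR(p) process read, in matrix form,
  Gamma_p phi = r_p,   with   (Gamma_p)_{ij} = gamma(|i - j|),
                       (r_p)_i = gamma(i),   i,j = 1..p.
Substitute the sample gammas (Toeplitz matrix and right-hand side of size 1):
  Gamma_p = [[4.1466]]
  r_p     = [-0.7796]
With p = 1 this is the single equation gamma(0) phi_1 = gamma(1):
  phi_hat_1 = gamma(1) / gamma(0) = -0.7796 / 4.1466 = -0.1880.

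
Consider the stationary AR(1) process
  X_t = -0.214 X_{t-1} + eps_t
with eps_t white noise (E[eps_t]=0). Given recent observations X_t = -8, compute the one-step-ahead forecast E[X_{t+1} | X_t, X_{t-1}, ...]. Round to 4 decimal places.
E[X_{t+1} \mid \mathcal F_t] = 1.7120

For an AR(p) model X_t = c + sum_i phi_i X_{t-i} + eps_t, the
one-step-ahead conditional mean is
  E[X_{t+1} | X_t, ...] = c + sum_i phi_i X_{t+1-i}.
Substitute known values:
  E[X_{t+1} | ...] = (-0.214) * (-8)
                   = 1.7120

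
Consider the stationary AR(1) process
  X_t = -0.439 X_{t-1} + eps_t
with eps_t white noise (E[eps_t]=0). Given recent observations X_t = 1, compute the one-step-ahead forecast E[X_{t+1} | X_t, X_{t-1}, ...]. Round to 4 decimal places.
E[X_{t+1} \mid \mathcal F_t] = -0.4390

For an AR(p) model X_t = c + sum_i phi_i X_{t-i} + eps_t, the
one-step-ahead conditional mean is
  E[X_{t+1} | X_t, ...] = c + sum_i phi_i X_{t+1-i}.
Substitute known values:
  E[X_{t+1} | ...] = (-0.439) * (1)
                   = -0.4390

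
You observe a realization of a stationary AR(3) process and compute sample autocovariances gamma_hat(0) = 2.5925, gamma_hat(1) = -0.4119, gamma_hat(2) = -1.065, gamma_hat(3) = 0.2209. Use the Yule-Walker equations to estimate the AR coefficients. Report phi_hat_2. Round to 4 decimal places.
\hat\phi_{2} = -0.4710

The Yule-Walker equations for an AR(p) process read, in matrix form,
  Gamma_p phi = r_p,   with   (Gamma_p)_{ij} = gamma(|i - j|),
                       (r_p)_i = gamma(i),   i,j = 1..p.
Substitute the sample gammas (Toeplitz matrix and right-hand side of size 3):
  Gamma_p = [[2.5925, -0.4119, -1.065], [-0.4119, 2.5925, -0.4119], [-1.065, -0.4119, 2.5925]]
  r_p     = [-0.4119, -1.065, 0.2209]
Written out (R1..R3):
  (R1) 2.5925 phi_1 - 0.4119 phi_2 - 1.065 phi_3 = -0.4119
  (R2) -0.4119 phi_1 + 2.5925 phi_2 - 0.4119 phi_3 = -1.065
  (R3) -1.065 phi_1 - 0.4119 phi_2 + 2.5925 phi_3 = 0.2209
Gaussian elimination:
  R2 <- R2 - (-0.4119/2.5925) R1 = R2 - (-0.158881) R1:  2.527057 phi_2 - 0.581109 phi_3 = -1.130443
  R3 <- R3 - (-1.065/2.5925) R1 = R3 - (-0.4108) R1:  -0.581109 phi_2 + 2.154998 phi_3 = 0.051691
  R3 <- R3 - (-0.581109/2.527057) R2 = R3 - (-0.229955) R2:  2.021369 phi_3 = -0.208259
Back-substitution:
  phi_hat_3 = -0.208259 / 2.021369 = -0.103029
  phi_hat_2 = (-1.130443 - (-0.581109)(-0.103029)) / 2.527057 = -0.471028
  phi_hat_1 = (-0.4119 - (-0.4119)(-0.471028) - (-1.065)(-0.103029)) / 2.5925 = -0.276043
So phi_hat = [-0.2760, -0.4710, -0.1030].
Therefore phi_hat_2 = -0.4710.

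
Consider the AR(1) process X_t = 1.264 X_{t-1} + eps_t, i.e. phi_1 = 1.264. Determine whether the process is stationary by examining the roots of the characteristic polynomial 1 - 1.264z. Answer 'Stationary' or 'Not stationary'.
\text{Not stationary}

The AR(p) characteristic polynomial is P(z) = 1 - 1.264z.
Stationarity requires all roots to lie outside the unit circle, i.e. |z| > 1 for every root.
This is linear in z: 1 + (-1.264) z = 0  =>  z = -1/(-1.264) = 0.791139,  |z| = 0.791139.
Moduli of all roots: 0.7911.
All moduli strictly greater than 1? No.
Verdict: Not stationary.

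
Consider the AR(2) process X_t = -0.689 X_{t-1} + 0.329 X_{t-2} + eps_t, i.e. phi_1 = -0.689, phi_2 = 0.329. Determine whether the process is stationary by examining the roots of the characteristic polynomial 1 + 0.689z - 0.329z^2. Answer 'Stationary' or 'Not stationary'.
\text{Not stationary}

The AR(p) characteristic polynomial is P(z) = 1 + 0.689z - 0.329z^2.
Stationarity requires all roots to lie outside the unit circle, i.e. |z| > 1 for every root.
Set 1 + (0.689) z + (-0.329) z^2 = 0, i.e. a z^2 + b z + c = 0 with a = -0.329, b = 0.689, c = 1.
Discriminant D = b^2 - 4ac = (0.689)^2 - 4*(-0.329)*1 = 0.474721 - (-1.316) = 1.790721.
D >= 0, so the roots are real: z = (-b +/- sqrt(D)) / (2a) = (-0.689 +/- 1.338178) / (-0.658).
  z_1 = (-0.689 + 1.338178) / (-0.658) = -0.9866,   |z_1| = 0.9866.
  z_2 = (-0.689 - 1.338178) / (-0.658) = 3.0808,   |z_2| = 3.0808.
Moduli of all roots: 0.9866, 3.0808.
All moduli strictly greater than 1? No.
Verdict: Not stationary.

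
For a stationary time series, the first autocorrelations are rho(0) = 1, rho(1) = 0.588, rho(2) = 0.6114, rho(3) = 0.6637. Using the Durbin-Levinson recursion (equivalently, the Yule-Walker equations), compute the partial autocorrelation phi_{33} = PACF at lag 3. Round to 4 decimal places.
\phi_{33} = 0.3869

The PACF at lag k is phi_{kk}, the last component of the solution
to the Yule-Walker system G_k phi = r_k where
  (G_k)_{ij} = rho(|i - j|), (r_k)_i = rho(i), i,j = 1..k.
Equivalently, Durbin-Levinson gives phi_{kk} iteratively:
  phi_{11} = rho(1)
  phi_{kk} = [rho(k) - sum_{j=1..k-1} phi_{k-1,j} rho(k-j)]
            / [1 - sum_{j=1..k-1} phi_{k-1,j} rho(j)],
  phi_{k,j} = phi_{k-1,j} - phi_{kk} phi_{k-1,k-j},  j = 1..k-1.
Step k = 1:
  phi_11 = rho(1) = 0.588.
Step k = 2:
  phi_22 = [rho(2) - phi_11 rho(1)] / [1 - phi_11 rho(1)] = [0.6114 - (0.588)(0.588)] / [1 - (0.588)(0.588)]
         = 0.265656 / 0.654256 = 0.406043.
  Update: phi_21 = phi_11 - phi_22 phi_11 = 0.588 - (0.406043)(0.588) = 0.349247.
Step k = 3:
  phi_33 = [rho(3) - phi_21 rho(2) - phi_22 rho(1)] / [1 - phi_21 rho(1) - phi_22 rho(2)]
    numerator   = 0.6637 - (0.349247)(0.6114) - (0.406043)(0.588) = 0.2114173
    denominator = 1 - (0.349247)(0.588) - (0.406043)(0.6114) = 0.54638827
  phi_33 = 0.2114173 / 0.54638827 = 0.3869.
Therefore phi_{33} = 0.3869.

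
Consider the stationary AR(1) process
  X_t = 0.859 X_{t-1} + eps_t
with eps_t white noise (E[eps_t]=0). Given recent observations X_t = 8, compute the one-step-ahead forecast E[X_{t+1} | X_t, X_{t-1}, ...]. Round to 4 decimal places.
E[X_{t+1} \mid \mathcal F_t] = 6.8720

For an AR(p) model X_t = c + sum_i phi_i X_{t-i} + eps_t, the
one-step-ahead conditional mean is
  E[X_{t+1} | X_t, ...] = c + sum_i phi_i X_{t+1-i}.
Substitute known values:
  E[X_{t+1} | ...] = (0.859) * (8)
                   = 6.8720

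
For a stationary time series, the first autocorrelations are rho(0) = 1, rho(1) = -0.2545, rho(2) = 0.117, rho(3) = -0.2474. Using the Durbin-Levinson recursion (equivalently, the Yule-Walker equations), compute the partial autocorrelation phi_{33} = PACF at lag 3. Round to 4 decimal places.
\phi_{33} = -0.2200

The PACF at lag k is phi_{kk}, the last component of the solution
to the Yule-Walker system G_k phi = r_k where
  (G_k)_{ij} = rho(|i - j|), (r_k)_i = rho(i), i,j = 1..k.
Equivalently, Durbin-Levinson gives phi_{kk} iteratively:
  phi_{11} = rho(1)
  phi_{kk} = [rho(k) - sum_{j=1..k-1} phi_{k-1,j} rho(k-j)]
            / [1 - sum_{j=1..k-1} phi_{k-1,j} rho(j)],
  phi_{k,j} = phi_{k-1,j} - phi_{kk} phi_{k-1,k-j},  j = 1..k-1.
Step k = 1:
  phi_11 = rho(1) = -0.2545.
Step k = 2:
  phi_22 = [rho(2) - phi_11 rho(1)] / [1 - phi_11 rho(1)] = [0.117 - (-0.2545)(-0.2545)] / [1 - (-0.2545)(-0.2545)]
         = 0.05222975 / 0.93522975 = 0.055847.
  Update: phi_21 = phi_11 - phi_22 phi_11 = -0.2545 - (0.055847)(-0.2545) = -0.240287.
Step k = 3:
  phi_33 = [rho(3) - phi_21 rho(2) - phi_22 rho(1)] / [1 - phi_21 rho(1) - phi_22 rho(2)]
    numerator   = -0.2474 - (-0.240287)(0.117) - (0.055847)(-0.2545) = -0.20507337
    denominator = 1 - (-0.240287)(-0.2545) - (0.055847)(0.117) = 0.93231288
  phi_33 = -0.20507337 / 0.93231288 = -0.22.
Therefore phi_{33} = -0.2200.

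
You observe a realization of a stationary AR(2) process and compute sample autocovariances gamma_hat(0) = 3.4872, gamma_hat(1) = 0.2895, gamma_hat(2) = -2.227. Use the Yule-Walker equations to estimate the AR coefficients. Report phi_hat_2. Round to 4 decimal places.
\hat\phi_{2} = -0.6500

The Yule-Walker equations for an AR(p) process read, in matrix form,
  Gamma_p phi = r_p,   with   (Gamma_p)_{ij} = gamma(|i - j|),
                       (r_p)_i = gamma(i),   i,j = 1..p.
Substitute the sample gammas (Toeplitz matrix and right-hand side of size 2):
  Gamma_p = [[3.4872, 0.2895], [0.2895, 3.4872]]
  r_p     = [0.2895, -2.227]
Written out:
  3.4872 phi_1 + 0.2895 phi_2 = 0.2895
  0.2895 phi_1 + 3.4872 phi_2 = -2.227
Solve by Cramer's rule:
  det = gamma(0)^2 - gamma(1)^2 = (3.4872)^2 - (0.2895)^2 = 12.16056384 - 0.08381025 = 12.07675359
  phi_hat_1 = [gamma(1) gamma(0) - gamma(1) gamma(2)] / det = [(0.2895)(3.4872) - (0.2895)(-2.227)] / 12.07675359 = 1.6542609 / 12.07675359 = 0.137
  phi_hat_2 = [gamma(0) gamma(2) - gamma(1)^2] / det = [(3.4872)(-2.227) - (0.2895)^2] / 12.07675359 = -7.84980465 / 12.07675359 = -0.65
So phi_hat = [0.1370, -0.6500].
Therefore phi_hat_2 = -0.6500.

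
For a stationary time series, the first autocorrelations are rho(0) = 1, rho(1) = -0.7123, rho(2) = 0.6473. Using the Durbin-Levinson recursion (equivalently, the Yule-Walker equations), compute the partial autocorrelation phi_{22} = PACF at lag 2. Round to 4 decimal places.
\phi_{22} = 0.2840

The PACF at lag k is phi_{kk}, the last component of the solution
to the Yule-Walker system G_k phi = r_k where
  (G_k)_{ij} = rho(|i - j|), (r_k)_i = rho(i), i,j = 1..k.
Equivalently, Durbin-Levinson gives phi_{kk} iteratively:
  phi_{11} = rho(1)
  phi_{kk} = [rho(k) - sum_{j=1..k-1} phi_{k-1,j} rho(k-j)]
            / [1 - sum_{j=1..k-1} phi_{k-1,j} rho(j)],
  phi_{k,j} = phi_{k-1,j} - phi_{kk} phi_{k-1,k-j},  j = 1..k-1.
Step k = 1:
  phi_11 = rho(1) = -0.7123.
Step k = 2:
  phi_22 = [rho(2) - phi_11 rho(1)] / [1 - phi_11 rho(1)] = [0.6473 - (-0.7123)(-0.7123)] / [1 - (-0.7123)(-0.7123)]
         = 0.13992871 / 0.49262871 = 0.284.
Therefore phi_{22} = 0.2840.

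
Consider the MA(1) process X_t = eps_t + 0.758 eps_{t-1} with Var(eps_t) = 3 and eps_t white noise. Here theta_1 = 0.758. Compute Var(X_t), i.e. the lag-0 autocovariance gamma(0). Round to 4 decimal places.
\gamma(0) = 4.7237

For an MA(q) process X_t = eps_t + sum_i theta_i eps_{t-i} with
Var(eps_t) = sigma^2, the variance is
  gamma(0) = sigma^2 * (1 + sum_i theta_i^2).
  sum_i theta_i^2 = (0.758)^2 = 0.574564.
  gamma(0) = 3 * (1 + 0.574564) = 3 * 1.574564 = 4.723692, which rounds to 4.7237.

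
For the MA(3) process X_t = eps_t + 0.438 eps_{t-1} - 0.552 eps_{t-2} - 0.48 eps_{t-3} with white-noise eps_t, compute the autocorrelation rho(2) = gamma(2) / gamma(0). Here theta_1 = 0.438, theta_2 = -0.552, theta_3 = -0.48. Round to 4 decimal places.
\rho(2) = -0.4414

For an MA(q) process with theta_0 = 1, the autocovariance is
  gamma(k) = sigma^2 * sum_{i=0..q-k} theta_i * theta_{i+k},
and rho(k) = gamma(k) / gamma(0). Sigma^2 cancels.
  numerator   = (1)*(-0.552) + (0.438)*(-0.48) = -0.76224.
  denominator = (1)^2 + (0.438)^2 + (-0.552)^2 + (-0.48)^2 = 1.726948.
  rho(2) = -0.76224 / 1.726948 = -0.4414.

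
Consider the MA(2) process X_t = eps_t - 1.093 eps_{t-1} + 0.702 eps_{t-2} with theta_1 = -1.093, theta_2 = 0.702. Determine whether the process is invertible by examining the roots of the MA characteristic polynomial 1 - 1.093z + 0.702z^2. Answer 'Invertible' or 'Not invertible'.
\text{Invertible}

The MA(q) characteristic polynomial is P(z) = 1 - 1.093z + 0.702z^2.
Invertibility requires all roots to lie outside the unit circle, i.e. |z| > 1 for every root.
Set 1 + (-1.093) z + (0.702) z^2 = 0, i.e. a z^2 + b z + c = 0 with a = 0.702, b = -1.093, c = 1.
Discriminant D = b^2 - 4ac = (-1.093)^2 - 4*(0.702)*1 = 1.194649 - (2.808) = -1.613351.
D < 0, so the roots are the complex-conjugate pair z = (-b +/- i sqrt(-D)) / (2a) = 0.7785 +/- 0.9047i.
For a conjugate pair |z|^2 = z * conj(z) = (product of roots) = c/a = 1/(0.702) = 1.424501, so |z| = sqrt(1.424501) = 1.1935 for both roots.
Moduli of all roots: 1.1935, 1.1935.
All moduli strictly greater than 1? Yes.
Verdict: Invertible.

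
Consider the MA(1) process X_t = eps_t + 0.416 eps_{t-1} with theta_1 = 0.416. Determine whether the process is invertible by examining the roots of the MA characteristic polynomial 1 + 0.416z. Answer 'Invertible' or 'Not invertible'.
\text{Invertible}

The MA(q) characteristic polynomial is P(z) = 1 + 0.416z.
Invertibility requires all roots to lie outside the unit circle, i.e. |z| > 1 for every root.
This is linear in z: 1 + (0.416) z = 0  =>  z = -1/(0.416) = -2.403846,  |z| = 2.403846.
Moduli of all roots: 2.4038.
All moduli strictly greater than 1? Yes.
Verdict: Invertible.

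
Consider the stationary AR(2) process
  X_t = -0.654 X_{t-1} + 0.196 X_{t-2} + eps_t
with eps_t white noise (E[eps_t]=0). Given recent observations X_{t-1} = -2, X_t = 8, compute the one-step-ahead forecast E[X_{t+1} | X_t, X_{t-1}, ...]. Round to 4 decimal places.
E[X_{t+1} \mid \mathcal F_t] = -5.6240

For an AR(p) model X_t = c + sum_i phi_i X_{t-i} + eps_t, the
one-step-ahead conditional mean is
  E[X_{t+1} | X_t, ...] = c + sum_i phi_i X_{t+1-i}.
Substitute known values:
  E[X_{t+1} | ...] = (-0.654) * (8) + (0.196) * (-2)
                   = -5.6240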